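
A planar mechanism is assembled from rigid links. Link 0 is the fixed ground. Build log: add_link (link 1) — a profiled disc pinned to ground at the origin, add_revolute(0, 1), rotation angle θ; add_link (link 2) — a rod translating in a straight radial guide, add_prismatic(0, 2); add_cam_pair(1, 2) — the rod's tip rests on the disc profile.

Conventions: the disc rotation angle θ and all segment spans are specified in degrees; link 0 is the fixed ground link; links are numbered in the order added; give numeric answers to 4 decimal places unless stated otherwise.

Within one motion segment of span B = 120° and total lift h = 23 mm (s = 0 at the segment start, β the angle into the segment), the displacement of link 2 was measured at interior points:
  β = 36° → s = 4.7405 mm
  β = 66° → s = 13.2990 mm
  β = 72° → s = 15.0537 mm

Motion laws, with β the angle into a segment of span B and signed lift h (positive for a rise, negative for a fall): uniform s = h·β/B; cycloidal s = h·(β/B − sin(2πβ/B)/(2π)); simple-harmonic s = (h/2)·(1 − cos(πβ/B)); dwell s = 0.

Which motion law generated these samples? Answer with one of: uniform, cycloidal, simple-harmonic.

candidates at β/B = r: uniform s = h·r (linear in β); cycloidal s = h·(r − sin(2πr)/(2π)); simple-harmonic s = (h/2)(1 − cos(πr))
β=36°: printed 4.7405 | uniform 6.9000, cycloidal 3.4186, simple-harmonic 4.7405
β=66°: printed 13.2990 | uniform 12.6500, cycloidal 13.7812, simple-harmonic 13.2990
β=72°: printed 15.0537 | uniform 13.8000, cycloidal 15.9516, simple-harmonic 15.0537
only one law matches every sample → simple-harmonic

simple-harmonic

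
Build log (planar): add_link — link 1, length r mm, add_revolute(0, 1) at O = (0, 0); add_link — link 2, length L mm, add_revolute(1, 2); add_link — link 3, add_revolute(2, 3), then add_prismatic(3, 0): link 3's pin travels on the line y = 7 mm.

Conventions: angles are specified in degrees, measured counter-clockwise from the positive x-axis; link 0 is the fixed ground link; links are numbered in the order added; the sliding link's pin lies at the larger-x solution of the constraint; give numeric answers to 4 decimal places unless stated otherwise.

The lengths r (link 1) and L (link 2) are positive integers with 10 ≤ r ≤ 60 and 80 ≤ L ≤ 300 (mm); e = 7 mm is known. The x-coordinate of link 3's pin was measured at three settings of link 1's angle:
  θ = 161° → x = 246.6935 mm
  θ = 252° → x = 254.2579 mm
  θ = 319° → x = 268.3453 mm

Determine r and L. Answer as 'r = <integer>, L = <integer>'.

constraint per measurement: (x − r cos θ)² + (r sin θ − e)² = L²
subtracting the θ₁ and θ₂ equations cancels the r² and L² terms:
r = (x₁² − x₂²) / (2[(x₁cos θ₁ + e sin θ₁) − (x₂cos θ₂ + e sin θ₂)]) = 12.9999 → r = 13
L² = (x₁ − r cos θ₁)² + (r sin θ₁ − e)² = 67081.0150 → L = 259.0000 → L = 259
check at θ₃=319°: x = 268.3453 (printed 268.3453) ✓

r = 13, L = 259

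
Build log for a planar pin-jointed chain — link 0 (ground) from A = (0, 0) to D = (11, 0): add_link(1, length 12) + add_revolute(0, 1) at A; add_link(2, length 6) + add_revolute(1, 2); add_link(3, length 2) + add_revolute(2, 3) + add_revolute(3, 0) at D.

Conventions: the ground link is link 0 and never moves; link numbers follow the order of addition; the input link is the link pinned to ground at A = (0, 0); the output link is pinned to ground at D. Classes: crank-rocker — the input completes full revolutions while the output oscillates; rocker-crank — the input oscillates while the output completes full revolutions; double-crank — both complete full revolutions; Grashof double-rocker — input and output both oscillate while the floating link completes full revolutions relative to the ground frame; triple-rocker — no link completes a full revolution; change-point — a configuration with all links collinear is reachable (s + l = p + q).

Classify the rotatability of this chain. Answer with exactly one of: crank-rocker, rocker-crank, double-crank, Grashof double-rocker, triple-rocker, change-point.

lengths: ground=11, input=12, coupler=6, output=2
sorted: s=2 (shortest), l=12 (longest), p+q=17
s + l = 14 vs p + q = 17
s + l < p + q (Grashof) with shortest = output link → rocker-crank

rocker-crank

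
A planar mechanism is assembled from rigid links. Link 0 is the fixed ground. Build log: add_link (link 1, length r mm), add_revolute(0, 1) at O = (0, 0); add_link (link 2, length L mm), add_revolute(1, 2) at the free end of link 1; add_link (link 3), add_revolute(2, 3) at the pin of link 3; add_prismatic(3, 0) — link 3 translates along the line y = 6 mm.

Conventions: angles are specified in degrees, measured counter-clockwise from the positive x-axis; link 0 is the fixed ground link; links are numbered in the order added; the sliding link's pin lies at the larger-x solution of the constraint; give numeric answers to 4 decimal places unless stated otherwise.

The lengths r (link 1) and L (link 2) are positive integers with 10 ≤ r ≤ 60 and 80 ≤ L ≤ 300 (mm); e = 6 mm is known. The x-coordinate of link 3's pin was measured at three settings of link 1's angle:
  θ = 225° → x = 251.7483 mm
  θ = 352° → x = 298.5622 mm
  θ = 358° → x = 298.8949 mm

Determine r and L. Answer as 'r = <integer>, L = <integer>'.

constraint per measurement: (x − r cos θ)² + (r sin θ − e)² = L²
subtracting the θ₁ and θ₂ equations cancels the r² and L² terms:
r = (x₁² − x₂²) / (2[(x₁cos θ₁ + e sin θ₁) − (x₂cos θ₂ + e sin θ₂)]) = 27.0000 → r = 27
L² = (x₁ − r cos θ₁)² + (r sin θ₁ − e)² = 73984.0074 → L = 272.0000 → L = 272
check at θ₃=358°: x = 298.8949 (printed 298.8949) ✓

r = 27, L = 272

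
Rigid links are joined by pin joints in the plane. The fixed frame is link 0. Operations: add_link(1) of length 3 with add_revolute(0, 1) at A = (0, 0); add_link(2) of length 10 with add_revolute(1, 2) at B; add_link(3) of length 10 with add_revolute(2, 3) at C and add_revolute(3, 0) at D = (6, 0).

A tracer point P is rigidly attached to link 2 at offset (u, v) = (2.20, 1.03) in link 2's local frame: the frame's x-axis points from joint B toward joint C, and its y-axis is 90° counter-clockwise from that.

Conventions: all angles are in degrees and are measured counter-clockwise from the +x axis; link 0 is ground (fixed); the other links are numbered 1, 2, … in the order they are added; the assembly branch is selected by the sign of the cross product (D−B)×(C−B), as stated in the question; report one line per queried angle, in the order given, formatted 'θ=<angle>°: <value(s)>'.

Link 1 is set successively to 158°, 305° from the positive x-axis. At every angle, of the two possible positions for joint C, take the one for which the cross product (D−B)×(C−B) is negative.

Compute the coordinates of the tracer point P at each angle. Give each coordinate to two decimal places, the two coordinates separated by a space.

A=(0,0), D=(6.00,0)
θ=158°: B = A + 3.00·(cos158°, sin158°) = (-2.7816, 1.1238)
θ=158°: |BD| = 8.8532
θ=158°: circle(B,10.00) ∩ circle(D,10.00): a=4.4266, h=8.9669
θ=158°:   candidates: C₊=(2.7475,9.4563) cross=79.386; C₋=(0.4710,-8.3325) cross=-79.386
θ=158°:   branch - wants cross < 0 → take C=(0.4710,-8.3325) (cross=-79.386)
θ=158°: ex = (C−B)/|BC| = (0.3253,-0.9456); ey = (0.9456,0.3253)
θ=158°: P = B + 2.20·ex + 1.03·ey = (-1.0920,-0.6216)
θ=305°: B = A + 3.00·(cos305°, sin305°) = (1.7207, -2.4575)
θ=305°: |BD| = 4.9347
θ=305°: circle(B,10.00) ∩ circle(D,10.00): a=2.4673, h=9.6908
θ=305°:   candidates: C₊=(-0.9656,7.1750) cross=47.821; C₋=(8.6864,-9.6324) cross=-47.821
θ=305°:   branch - wants cross < 0 → take C=(8.6864,-9.6324) (cross=-47.821)
θ=305°: ex = (C−B)/|BC| = (0.6966,-0.7175); ey = (0.7175,0.6966)
θ=305°: P = B + 2.20·ex + 1.03·ey = (3.9922,-3.3185)

θ=158°: -1.09 -0.62
θ=305°: 3.99 -3.32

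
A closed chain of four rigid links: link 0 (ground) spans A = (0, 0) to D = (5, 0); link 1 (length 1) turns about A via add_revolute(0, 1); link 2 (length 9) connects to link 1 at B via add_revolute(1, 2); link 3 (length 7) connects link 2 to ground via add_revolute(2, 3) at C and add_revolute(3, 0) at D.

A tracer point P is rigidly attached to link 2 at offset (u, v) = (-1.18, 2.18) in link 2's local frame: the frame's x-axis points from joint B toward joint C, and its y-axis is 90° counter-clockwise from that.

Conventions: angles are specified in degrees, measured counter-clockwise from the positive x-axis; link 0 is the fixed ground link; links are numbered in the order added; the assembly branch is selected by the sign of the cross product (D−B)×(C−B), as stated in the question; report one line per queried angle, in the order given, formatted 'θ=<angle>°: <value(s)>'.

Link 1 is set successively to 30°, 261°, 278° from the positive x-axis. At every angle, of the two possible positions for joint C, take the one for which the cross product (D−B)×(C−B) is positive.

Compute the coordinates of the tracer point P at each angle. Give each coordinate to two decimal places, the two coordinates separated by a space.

A=(0,0), D=(5.00,0)
θ=30°: B = A + 1.00·(cos30°, sin30°) = (0.8660, 0.5000)
θ=30°: |BD| = 4.1641
θ=30°: circle(B,9.00) ∩ circle(D,7.00): a=5.9244, h=6.7750
θ=30°:   candidates: C₊=(7.5611,6.5147) cross=28.212; C₋=(5.9341,-6.9374) cross=-28.212
θ=30°:   branch + wants cross > 0 → take C=(7.5611,6.5147) (cross=28.212)
θ=30°: ex = (C−B)/|BC| = (0.7439,0.6683); ey = (-0.6683,0.7439)
θ=30°: P = B + -1.18·ex + 2.18·ey = (-1.4687,1.3331)
θ=261°: B = A + 1.00·(cos261°, sin261°) = (-0.1564, -0.9877)
θ=261°: |BD| = 5.2502
θ=261°: circle(B,9.00) ∩ circle(D,7.00): a=5.6726, h=6.9872
θ=261°:   candidates: C₊=(4.1004,6.9420) cross=36.684; C₋=(6.7294,-6.7830) cross=-36.684
θ=261°:   branch + wants cross > 0 → take C=(4.1004,6.9420) (cross=36.684)
θ=261°: ex = (C−B)/|BC| = (0.4730,0.8811); ey = (-0.8811,0.4730)
θ=261°: P = B + -1.18·ex + 2.18·ey = (-2.6353,-0.9962)
θ=278°: B = A + 1.00·(cos278°, sin278°) = (0.1392, -0.9903)
θ=278°: |BD| = 4.9607
θ=278°: circle(B,9.00) ∩ circle(D,7.00): a=5.7057, h=6.9602
θ=278°:   candidates: C₊=(4.3406,6.9689) cross=34.527; C₋=(7.1195,-6.6714) cross=-34.527
θ=278°:   branch + wants cross > 0 → take C=(4.3406,6.9689) (cross=34.527)
θ=278°: ex = (C−B)/|BC| = (0.4668,0.8843); ey = (-0.8843,0.4668)
θ=278°: P = B + -1.18·ex + 2.18·ey = (-2.3396,-1.0161)

θ=30°: -1.47 1.33
θ=261°: -2.64 -1.00
θ=278°: -2.34 -1.02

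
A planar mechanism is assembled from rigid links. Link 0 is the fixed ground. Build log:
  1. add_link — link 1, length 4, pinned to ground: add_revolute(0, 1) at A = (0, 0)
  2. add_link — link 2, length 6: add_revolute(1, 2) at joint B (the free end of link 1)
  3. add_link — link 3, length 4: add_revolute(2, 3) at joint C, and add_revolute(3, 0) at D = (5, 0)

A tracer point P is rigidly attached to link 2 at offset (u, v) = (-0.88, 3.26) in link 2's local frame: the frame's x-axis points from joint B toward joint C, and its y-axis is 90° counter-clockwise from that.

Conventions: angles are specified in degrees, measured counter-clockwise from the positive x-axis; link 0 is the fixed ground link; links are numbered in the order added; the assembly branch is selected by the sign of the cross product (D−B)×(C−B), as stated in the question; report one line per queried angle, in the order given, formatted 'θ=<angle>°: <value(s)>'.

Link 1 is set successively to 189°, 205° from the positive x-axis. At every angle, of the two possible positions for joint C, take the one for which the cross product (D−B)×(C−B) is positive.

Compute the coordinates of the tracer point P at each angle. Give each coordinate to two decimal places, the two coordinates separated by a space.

A=(0,0), D=(5.00,0)
θ=189°: B = A + 4.00·(cos189°, sin189°) = (-3.9508, -0.6257)
θ=189°: |BD| = 8.9726
θ=189°: circle(B,6.00) ∩ circle(D,4.00): a=5.6008, h=2.1520
θ=189°:   candidates: C₊=(1.4863,1.9116) cross=19.309; C₋=(1.7865,-2.3819) cross=-19.309
θ=189°:   branch + wants cross > 0 → take C=(1.4863,1.9116) (cross=19.309)
θ=189°: ex = (C−B)/|BC| = (0.9062,0.4229); ey = (-0.4229,0.9062)
θ=189°: P = B + -0.88·ex + 3.26·ey = (-6.1268,1.9563)
θ=205°: B = A + 4.00·(cos205°, sin205°) = (-3.6252, -1.6905)
θ=205°: |BD| = 8.7893
θ=205°: circle(B,6.00) ∩ circle(D,4.00): a=5.5324, h=2.3222
θ=205°:   candidates: C₊=(1.3573,1.6524) cross=20.410; C₋=(2.2505,-2.9052) cross=-20.410
θ=205°:   branch + wants cross > 0 → take C=(1.3573,1.6524) (cross=20.410)
θ=205°: ex = (C−B)/|BC| = (0.8304,0.5571); ey = (-0.5571,0.8304)
θ=205°: P = B + -0.88·ex + 3.26·ey = (-6.1723,0.5264)

θ=189°: -6.13 1.96
θ=205°: -6.17 0.53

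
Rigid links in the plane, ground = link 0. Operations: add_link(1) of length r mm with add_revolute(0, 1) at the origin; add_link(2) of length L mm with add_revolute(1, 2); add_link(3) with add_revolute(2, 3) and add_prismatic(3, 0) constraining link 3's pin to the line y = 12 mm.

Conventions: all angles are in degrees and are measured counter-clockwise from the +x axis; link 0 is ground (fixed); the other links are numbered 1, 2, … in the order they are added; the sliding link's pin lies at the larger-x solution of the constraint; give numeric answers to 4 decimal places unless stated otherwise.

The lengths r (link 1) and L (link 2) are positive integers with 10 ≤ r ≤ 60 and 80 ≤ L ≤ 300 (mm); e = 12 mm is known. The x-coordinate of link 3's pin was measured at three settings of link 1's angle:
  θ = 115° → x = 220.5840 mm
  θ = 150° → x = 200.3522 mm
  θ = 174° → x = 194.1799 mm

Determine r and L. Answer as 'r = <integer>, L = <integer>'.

constraint per measurement: (x − r cos θ)² + (r sin θ − e)² = L²
subtracting the θ₁ and θ₂ equations cancels the r² and L² terms:
r = (x₁² − x₂²) / (2[(x₁cos θ₁ + e sin θ₁) − (x₂cos θ₂ + e sin θ₂)]) = 50.0000 → r = 50
L² = (x₁ − r cos θ₁)² + (r sin θ₁ − e)² = 59536.0144 → L = 244.0000 → L = 244
check at θ₃=174°: x = 194.1799 (printed 194.1799) ✓

r = 50, L = 244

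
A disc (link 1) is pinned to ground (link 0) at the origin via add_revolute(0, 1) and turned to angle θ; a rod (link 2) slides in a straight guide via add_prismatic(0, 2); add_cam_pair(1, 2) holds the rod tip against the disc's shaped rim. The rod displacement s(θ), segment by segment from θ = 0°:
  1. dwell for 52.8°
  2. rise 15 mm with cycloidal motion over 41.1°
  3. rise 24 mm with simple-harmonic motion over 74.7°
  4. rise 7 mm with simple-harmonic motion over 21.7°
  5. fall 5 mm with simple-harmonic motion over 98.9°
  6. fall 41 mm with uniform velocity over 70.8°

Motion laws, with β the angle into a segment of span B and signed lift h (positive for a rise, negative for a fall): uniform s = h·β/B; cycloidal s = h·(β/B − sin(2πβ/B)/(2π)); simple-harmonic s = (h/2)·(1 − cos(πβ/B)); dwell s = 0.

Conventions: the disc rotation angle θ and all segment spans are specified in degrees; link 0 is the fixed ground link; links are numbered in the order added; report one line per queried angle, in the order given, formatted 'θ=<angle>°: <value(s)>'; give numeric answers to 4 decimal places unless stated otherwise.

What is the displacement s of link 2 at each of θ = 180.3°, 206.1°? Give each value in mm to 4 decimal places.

segment 1 (0° to 52.8°, dwell): s unchanged at 0.0000
segment 2 (52.8° to 93.9°, cycloidal, h = 15) is passed completely: s = 0.0000 + (15) = 15.0000
segment 3 (93.9° to 168.6°, simple-harmonic, h = 24) is passed completely: s = 15.0000 + (24) = 39.0000
θ = 180.3° falls in segment 4 (168.6° to 190.3°, simple-harmonic, h = 7): β = 180.3 − 168.6 = 11.7°, B = 21.7°; Δs = 7/2·(1 − cos(π·0.5392)) = 3.9296; s = 39.0000 + 3.9296 = 42.9296
segment 4 (168.6° to 190.3°, simple-harmonic, h = 7) is passed completely: s = 39.0000 + (7) = 46.0000
θ = 206.1° falls in segment 5 (190.3° to 289.2°, simple-harmonic, h = -5): β = 206.1 − 190.3 = 15.8°, B = 98.9°; Δs = -5/2·(1 − cos(π·0.1598)) = -0.3083; s = 46.0000 − 0.3083 = 45.6917

θ=180.3°: 42.9296
θ=206.1°: 45.6917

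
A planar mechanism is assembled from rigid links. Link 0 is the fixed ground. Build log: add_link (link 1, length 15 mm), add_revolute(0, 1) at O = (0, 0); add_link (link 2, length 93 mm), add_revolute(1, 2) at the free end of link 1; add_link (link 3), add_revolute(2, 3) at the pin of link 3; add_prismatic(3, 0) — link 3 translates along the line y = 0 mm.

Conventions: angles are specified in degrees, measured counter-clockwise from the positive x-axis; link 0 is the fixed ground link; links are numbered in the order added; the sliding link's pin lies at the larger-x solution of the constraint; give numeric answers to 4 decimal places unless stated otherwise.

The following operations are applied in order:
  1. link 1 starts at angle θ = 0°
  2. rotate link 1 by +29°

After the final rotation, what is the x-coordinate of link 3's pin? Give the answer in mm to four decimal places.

geometry: r = 15 mm, L = 93 mm, e = 0 mm; θ starts at 0°
rotate link 1 by +29°: θ ← 0° +29° = 29°
crank pin P = (r cos θ, r sin θ) = (13.119296, 7.272144)
h = r sin θ − e = 7.272144 − 0 = 7.272144
x = r cos θ + √(L² − h²) = 13.119296 + 92.715241 = 105.834537

105.8345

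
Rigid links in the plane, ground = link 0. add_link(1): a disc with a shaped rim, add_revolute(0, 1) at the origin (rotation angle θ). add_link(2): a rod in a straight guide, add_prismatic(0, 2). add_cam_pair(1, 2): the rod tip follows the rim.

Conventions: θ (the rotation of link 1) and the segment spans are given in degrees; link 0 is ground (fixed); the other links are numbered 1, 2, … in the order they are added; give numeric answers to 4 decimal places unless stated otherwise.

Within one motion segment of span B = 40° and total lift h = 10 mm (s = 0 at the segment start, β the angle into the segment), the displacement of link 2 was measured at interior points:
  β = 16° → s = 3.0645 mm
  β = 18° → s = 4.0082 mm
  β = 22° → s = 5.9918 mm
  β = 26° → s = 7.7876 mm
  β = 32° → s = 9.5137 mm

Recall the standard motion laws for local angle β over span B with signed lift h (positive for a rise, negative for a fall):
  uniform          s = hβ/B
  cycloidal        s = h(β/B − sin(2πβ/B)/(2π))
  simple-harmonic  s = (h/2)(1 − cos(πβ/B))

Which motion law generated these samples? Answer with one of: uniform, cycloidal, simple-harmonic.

candidates at β/B = r: uniform s = h·r (linear in β); cycloidal s = h·(r − sin(2πr)/(2π)); simple-harmonic s = (h/2)(1 − cos(πr))
β=16°: printed 3.0645 | uniform 4.0000, cycloidal 3.0645, simple-harmonic 3.4549
β=18°: printed 4.0082 | uniform 4.5000, cycloidal 4.0082, simple-harmonic 4.2178
β=22°: printed 5.9918 | uniform 5.5000, cycloidal 5.9918, simple-harmonic 5.7822
β=26°: printed 7.7876 | uniform 6.5000, cycloidal 7.7876, simple-harmonic 7.2700
β=32°: printed 9.5137 | uniform 8.0000, cycloidal 9.5137, simple-harmonic 9.0451
only one law matches every sample → cycloidal

cycloidal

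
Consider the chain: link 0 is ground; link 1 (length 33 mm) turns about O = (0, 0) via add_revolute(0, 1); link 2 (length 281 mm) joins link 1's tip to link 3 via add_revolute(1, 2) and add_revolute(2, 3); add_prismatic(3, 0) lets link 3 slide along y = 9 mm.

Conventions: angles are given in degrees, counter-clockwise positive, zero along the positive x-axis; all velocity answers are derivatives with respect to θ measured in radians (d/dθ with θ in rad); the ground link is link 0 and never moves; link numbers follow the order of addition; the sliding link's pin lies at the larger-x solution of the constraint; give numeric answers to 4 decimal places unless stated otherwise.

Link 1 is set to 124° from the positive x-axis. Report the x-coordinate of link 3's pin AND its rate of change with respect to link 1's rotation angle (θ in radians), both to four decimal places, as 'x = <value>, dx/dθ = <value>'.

geometry: r = 33 mm, L = 281 mm, e = 9 mm
crank pin P = (r cos θ, r sin θ) = (-18.453366, 27.358240)
h = r sin θ − e = 27.358240 − 9 = 18.358240
x = r cos θ + √(L² − h²) = -18.453366 + 280.399670 = 261.946304
dx/dθ = −r sin θ − h·r cos θ/√(L² − h²) (θ in radians; h = 18.358240) = -26.150067

x = 261.9463, dx/dθ = -26.1501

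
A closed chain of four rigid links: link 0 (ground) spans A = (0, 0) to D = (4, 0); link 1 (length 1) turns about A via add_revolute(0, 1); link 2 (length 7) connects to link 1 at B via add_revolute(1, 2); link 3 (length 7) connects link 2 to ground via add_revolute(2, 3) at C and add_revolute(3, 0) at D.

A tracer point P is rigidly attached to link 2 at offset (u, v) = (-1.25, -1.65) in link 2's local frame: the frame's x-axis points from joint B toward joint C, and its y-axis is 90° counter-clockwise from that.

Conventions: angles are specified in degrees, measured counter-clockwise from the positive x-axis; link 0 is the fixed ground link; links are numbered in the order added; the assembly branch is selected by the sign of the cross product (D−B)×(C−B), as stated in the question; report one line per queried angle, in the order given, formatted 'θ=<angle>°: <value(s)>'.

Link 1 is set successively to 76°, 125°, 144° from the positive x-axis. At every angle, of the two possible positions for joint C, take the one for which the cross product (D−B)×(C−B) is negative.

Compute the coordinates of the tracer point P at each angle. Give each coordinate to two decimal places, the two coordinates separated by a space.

A=(0,0), D=(4.00,0)
θ=76°: B = A + 1.00·(cos76°, sin76°) = (0.2419, 0.9703)
θ=76°: |BD| = 3.8813
θ=76°: circle(B,7.00) ∩ circle(D,7.00): a=1.9407, h=6.7256
θ=76°:   candidates: C₊=(3.8023,6.9972) cross=26.104; C₋=(0.4396,-6.0269) cross=-26.104
θ=76°:   branch - wants cross < 0 → take C=(0.4396,-6.0269) (cross=-26.104)
θ=76°: ex = (C−B)/|BC| = (0.0282,-0.9996); ey = (0.9996,0.0282)
θ=76°: P = B + -1.25·ex + -1.65·ey = (-1.4427,2.1732)
θ=125°: B = A + 1.00·(cos125°, sin125°) = (-0.5736, 0.8192)
θ=125°: |BD| = 4.6464
θ=125°: circle(B,7.00) ∩ circle(D,7.00): a=2.3232, h=6.6032
θ=125°:   candidates: C₊=(2.8774,6.9094) cross=30.681; C₋=(0.5491,-6.0902) cross=-30.681
θ=125°:   branch - wants cross < 0 → take C=(0.5491,-6.0902) (cross=-30.681)
θ=125°: ex = (C−B)/|BC| = (0.1604,-0.9871); ey = (0.9871,0.1604)
θ=125°: P = B + -1.25·ex + -1.65·ey = (-2.4027,1.7884)
θ=144°: B = A + 1.00·(cos144°, sin144°) = (-0.8090, 0.5878)
θ=144°: |BD| = 4.8448
θ=144°: circle(B,7.00) ∩ circle(D,7.00): a=2.4224, h=6.5675
θ=144°:   candidates: C₊=(2.3923,6.8129) cross=31.818; C₋=(0.7987,-6.2251) cross=-31.818
θ=144°:   branch - wants cross < 0 → take C=(0.7987,-6.2251) (cross=-31.818)
θ=144°: ex = (C−B)/|BC| = (0.2297,-0.9733); ey = (0.9733,0.2297)
θ=144°: P = B + -1.25·ex + -1.65·ey = (-2.7020,1.4254)

θ=76°: -1.44 2.17
θ=125°: -2.40 1.79
θ=144°: -2.70 1.43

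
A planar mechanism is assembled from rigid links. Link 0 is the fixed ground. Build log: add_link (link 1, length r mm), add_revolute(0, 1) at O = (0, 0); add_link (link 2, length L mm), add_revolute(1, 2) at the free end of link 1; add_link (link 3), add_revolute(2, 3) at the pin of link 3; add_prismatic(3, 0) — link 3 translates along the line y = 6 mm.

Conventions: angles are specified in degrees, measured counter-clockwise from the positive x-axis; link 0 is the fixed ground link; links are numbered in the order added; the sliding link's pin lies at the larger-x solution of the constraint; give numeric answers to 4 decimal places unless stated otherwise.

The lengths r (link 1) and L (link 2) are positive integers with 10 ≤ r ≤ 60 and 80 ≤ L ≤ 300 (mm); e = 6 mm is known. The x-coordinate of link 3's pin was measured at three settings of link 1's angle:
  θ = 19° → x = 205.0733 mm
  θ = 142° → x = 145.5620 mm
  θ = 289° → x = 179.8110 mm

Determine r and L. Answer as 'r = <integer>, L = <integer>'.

constraint per measurement: (x − r cos θ)² + (r sin θ − e)² = L²
subtracting the θ₁ and θ₂ equations cancels the r² and L² terms:
r = (x₁² − x₂²) / (2[(x₁cos θ₁ + e sin θ₁) − (x₂cos θ₂ + e sin θ₂)]) = 34.0000 → r = 34
L² = (x₁ − r cos θ₁)² + (r sin θ₁ − e)² = 29928.9848 → L = 173.0000 → L = 173
check at θ₃=289°: x = 179.8110 (printed 179.8110) ✓

r = 34, L = 173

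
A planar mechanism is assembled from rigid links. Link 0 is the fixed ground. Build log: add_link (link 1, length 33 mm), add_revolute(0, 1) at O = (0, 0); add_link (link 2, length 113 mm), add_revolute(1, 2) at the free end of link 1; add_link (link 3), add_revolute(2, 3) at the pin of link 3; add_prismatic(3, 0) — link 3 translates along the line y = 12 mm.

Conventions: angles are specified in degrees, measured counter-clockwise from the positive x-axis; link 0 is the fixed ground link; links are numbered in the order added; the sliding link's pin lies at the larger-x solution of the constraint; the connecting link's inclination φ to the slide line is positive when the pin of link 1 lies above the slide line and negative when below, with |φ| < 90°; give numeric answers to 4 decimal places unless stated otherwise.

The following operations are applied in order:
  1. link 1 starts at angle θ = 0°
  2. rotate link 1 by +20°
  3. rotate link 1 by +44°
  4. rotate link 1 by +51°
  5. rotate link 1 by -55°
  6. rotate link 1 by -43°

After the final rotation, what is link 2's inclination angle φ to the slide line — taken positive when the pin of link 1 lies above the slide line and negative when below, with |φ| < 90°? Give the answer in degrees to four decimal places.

geometry: r = 33 mm, L = 113 mm, e = 12 mm; θ starts at 0°
rotate link 1 by +20°: θ ← 0° +20° = 20°
rotate link 1 by +44°: θ ← 20° +44° = 64°
rotate link 1 by +51°: θ ← 64° +51° = 115°
rotate link 1 by -55°: θ ← 115° -55° = 60°
rotate link 1 by -43°: θ ← 60° -43° = 17°
h = r sin θ − e = 9.648266 − 12 = -2.351734
sin φ = h / L = -2.351734 / 113 = -0.02081180
φ = arcsin(-0.02081180) = -1.192515°

-1.1925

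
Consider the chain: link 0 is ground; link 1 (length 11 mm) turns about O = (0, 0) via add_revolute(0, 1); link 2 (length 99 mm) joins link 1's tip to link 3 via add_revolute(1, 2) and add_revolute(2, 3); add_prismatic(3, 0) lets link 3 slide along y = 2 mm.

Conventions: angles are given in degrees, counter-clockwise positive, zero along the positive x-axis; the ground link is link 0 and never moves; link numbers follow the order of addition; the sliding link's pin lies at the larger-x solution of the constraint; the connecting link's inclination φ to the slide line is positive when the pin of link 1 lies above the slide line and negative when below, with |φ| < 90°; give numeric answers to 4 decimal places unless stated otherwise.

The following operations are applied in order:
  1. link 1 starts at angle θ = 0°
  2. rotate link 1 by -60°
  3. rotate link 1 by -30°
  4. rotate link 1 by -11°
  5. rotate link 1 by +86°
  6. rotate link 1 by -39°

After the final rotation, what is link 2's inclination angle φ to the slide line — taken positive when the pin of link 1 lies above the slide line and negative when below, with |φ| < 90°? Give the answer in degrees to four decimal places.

geometry: r = 11 mm, L = 99 mm, e = 2 mm; θ starts at 0°
rotate link 1 by -60°: θ ← 0° -60° = -60°
rotate link 1 by -30°: θ ← -60° -30° = -90°
rotate link 1 by -11°: θ ← -90° -11° = -101°
rotate link 1 by +86°: θ ← -101° +86° = -15°
rotate link 1 by -39°: θ ← -15° -39° = -54°
h = r sin θ − e = -8.899187 − 2 = -10.899187
sin φ = h / L = -10.899187 / 99 = -0.11009280
φ = arcsin(-0.11009280) = -6.320665°

-6.3207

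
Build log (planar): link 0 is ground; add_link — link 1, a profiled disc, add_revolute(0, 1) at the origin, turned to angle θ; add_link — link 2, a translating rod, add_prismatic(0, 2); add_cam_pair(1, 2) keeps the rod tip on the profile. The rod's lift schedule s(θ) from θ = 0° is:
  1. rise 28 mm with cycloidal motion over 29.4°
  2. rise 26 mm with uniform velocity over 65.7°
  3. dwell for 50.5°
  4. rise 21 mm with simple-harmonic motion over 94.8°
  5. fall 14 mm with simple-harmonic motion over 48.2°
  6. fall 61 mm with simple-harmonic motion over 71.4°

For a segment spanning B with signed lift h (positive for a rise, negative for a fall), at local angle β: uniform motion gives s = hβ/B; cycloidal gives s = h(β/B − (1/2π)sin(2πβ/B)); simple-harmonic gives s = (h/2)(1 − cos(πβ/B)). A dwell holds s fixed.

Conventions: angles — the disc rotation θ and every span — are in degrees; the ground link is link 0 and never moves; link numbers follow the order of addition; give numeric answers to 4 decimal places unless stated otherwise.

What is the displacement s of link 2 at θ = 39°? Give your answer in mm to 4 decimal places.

seg 1 [0°–29.4°] cycloidal, h=28: full span → s += 28 → s = 28.0000
seg 2 [29.4°–95.1°] uniform, h=26: θ=39° here. β=9.6, B=65.7. 26·9.6/65.7 = 3.7991 → s = 31.7991

31.7991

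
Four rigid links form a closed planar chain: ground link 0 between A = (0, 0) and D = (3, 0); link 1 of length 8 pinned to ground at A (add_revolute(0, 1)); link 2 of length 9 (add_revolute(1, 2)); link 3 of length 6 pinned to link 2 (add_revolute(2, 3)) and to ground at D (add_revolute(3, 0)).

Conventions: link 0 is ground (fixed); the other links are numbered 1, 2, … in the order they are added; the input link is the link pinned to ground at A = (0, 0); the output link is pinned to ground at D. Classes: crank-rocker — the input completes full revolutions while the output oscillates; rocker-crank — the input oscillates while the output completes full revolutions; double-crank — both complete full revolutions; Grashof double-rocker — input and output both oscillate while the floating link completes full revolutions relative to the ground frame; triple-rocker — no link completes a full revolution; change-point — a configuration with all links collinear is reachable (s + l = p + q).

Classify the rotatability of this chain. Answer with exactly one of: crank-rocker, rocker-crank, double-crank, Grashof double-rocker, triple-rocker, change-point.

lengths: ground=3, input=8, coupler=9, output=6
sorted: s=3 (shortest), l=9 (longest), p+q=14
s + l = 12 vs p + q = 14
s + l < p + q (Grashof) with shortest = ground link → double-crank

double-crank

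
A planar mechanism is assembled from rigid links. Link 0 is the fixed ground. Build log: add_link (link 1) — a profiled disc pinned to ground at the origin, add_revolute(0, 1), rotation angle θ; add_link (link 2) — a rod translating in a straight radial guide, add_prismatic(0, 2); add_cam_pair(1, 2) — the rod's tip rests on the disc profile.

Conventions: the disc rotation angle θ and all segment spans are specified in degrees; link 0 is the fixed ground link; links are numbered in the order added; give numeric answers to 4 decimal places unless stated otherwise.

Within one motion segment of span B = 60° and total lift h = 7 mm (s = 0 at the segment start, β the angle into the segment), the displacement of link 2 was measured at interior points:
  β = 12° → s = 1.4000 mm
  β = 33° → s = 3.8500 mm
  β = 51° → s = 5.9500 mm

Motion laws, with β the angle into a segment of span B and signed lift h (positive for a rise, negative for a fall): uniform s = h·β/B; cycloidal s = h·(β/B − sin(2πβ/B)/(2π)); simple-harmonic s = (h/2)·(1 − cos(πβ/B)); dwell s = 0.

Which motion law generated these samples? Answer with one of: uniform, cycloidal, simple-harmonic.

candidates at β/B = r: uniform s = h·r (linear in β); cycloidal s = h·(r − sin(2πr)/(2π)); simple-harmonic s = (h/2)(1 − cos(πr))
β=12°: printed 1.4000 | uniform 1.4000, cycloidal 0.3404, simple-harmonic 0.6684
β=33°: printed 3.8500 | uniform 3.8500, cycloidal 4.1943, simple-harmonic 4.0475
β=51°: printed 5.9500 | uniform 5.9500, cycloidal 6.8513, simple-harmonic 6.6185
only one law matches every sample → uniform

uniform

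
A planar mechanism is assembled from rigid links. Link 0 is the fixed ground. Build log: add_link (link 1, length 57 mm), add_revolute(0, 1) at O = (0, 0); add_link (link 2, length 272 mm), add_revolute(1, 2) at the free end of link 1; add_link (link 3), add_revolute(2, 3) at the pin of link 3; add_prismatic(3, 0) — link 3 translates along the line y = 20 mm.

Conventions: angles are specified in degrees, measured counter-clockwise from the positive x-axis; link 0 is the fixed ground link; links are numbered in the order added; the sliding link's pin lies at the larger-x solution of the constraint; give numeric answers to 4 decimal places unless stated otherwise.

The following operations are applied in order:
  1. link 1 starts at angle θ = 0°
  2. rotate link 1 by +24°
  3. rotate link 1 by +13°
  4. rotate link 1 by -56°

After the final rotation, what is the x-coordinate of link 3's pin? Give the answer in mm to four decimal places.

geometry: r = 57 mm, L = 272 mm, e = 20 mm; θ starts at 0°
rotate link 1 by +24°: θ ← 0° +24° = 24°
rotate link 1 by +13°: θ ← 24° +13° = 37°
rotate link 1 by -56°: θ ← 37° -56° = -19°
crank pin P = (r cos θ, r sin θ) = (53.894559, -18.557385)
h = r sin θ − e = -18.557385 − 20 = -38.557385
x = r cos θ + √(L² − h²) = 53.894559 + 269.253279 = 323.147837

323.1478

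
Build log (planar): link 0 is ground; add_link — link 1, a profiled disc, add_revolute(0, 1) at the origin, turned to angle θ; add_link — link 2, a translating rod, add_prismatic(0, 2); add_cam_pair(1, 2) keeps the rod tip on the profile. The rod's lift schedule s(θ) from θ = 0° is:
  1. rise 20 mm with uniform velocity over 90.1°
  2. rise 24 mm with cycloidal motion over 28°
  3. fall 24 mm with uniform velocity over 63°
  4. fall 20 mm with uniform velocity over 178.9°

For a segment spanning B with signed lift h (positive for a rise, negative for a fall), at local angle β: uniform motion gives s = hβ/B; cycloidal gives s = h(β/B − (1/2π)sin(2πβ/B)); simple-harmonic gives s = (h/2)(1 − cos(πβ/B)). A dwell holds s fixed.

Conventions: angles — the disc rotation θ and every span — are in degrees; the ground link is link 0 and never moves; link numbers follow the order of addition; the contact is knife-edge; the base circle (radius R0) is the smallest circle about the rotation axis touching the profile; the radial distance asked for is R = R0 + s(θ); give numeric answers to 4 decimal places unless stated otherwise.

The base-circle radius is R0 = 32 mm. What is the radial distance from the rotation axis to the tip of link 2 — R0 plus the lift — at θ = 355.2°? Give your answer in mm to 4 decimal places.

seg 1 [0°–90.1°] uniform, h=20: full span → s += 20 → s = 20.0000
seg 2 [90.1°–118.1°] cycloidal, h=24: full span → s += 24 → s = 44.0000
seg 3 [118.1°–181.1°] uniform, h=-24: full span → s += -24 → s = 20.0000
seg 4 [181.1°–360°] uniform, h=-20: θ=355.2° here. β=174.1, B=178.9. -20·174.1/178.9 = -19.4634 → s = 0.5366
R = R0 + s = 32 + 0.5366 = 32.5366

32.5366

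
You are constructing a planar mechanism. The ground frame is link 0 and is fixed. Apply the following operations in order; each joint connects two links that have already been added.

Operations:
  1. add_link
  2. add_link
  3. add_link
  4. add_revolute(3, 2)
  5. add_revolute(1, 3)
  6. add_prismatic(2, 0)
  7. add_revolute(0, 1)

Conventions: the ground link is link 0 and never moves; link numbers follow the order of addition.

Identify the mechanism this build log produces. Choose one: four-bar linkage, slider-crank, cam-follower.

links: 4 (incl. ground); joints: 3 revolute, 1 prismatic, 0 higher (cam) pair, forming one closed loop
4 links, 3 revolutes + 1 prismatic in one loop → slider-crank

slider-crank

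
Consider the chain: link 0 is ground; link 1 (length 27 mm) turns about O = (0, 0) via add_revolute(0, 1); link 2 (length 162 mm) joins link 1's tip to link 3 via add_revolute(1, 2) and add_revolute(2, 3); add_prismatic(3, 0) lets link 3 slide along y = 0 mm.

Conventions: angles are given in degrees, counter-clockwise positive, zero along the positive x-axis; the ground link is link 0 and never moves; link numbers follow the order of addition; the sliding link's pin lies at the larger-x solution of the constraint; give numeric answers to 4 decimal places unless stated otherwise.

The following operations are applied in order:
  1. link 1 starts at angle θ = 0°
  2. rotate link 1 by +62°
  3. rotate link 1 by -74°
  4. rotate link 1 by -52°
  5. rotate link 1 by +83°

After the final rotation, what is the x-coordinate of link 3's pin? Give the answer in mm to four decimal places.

geometry: r = 27 mm, L = 162 mm, e = 0 mm; θ starts at 0°
rotate link 1 by +62°: θ ← 0° +62° = 62°
rotate link 1 by -74°: θ ← 62° -74° = -12°
rotate link 1 by -52°: θ ← -12° -52° = -64°
rotate link 1 by +83°: θ ← -64° +83° = 19°
crank pin P = (r cos θ, r sin θ) = (25.529002, 8.790340)
h = r sin θ − e = 8.790340 − 0 = 8.790340
x = r cos θ + √(L² − h²) = 25.529002 + 161.761336 = 187.290338

187.2903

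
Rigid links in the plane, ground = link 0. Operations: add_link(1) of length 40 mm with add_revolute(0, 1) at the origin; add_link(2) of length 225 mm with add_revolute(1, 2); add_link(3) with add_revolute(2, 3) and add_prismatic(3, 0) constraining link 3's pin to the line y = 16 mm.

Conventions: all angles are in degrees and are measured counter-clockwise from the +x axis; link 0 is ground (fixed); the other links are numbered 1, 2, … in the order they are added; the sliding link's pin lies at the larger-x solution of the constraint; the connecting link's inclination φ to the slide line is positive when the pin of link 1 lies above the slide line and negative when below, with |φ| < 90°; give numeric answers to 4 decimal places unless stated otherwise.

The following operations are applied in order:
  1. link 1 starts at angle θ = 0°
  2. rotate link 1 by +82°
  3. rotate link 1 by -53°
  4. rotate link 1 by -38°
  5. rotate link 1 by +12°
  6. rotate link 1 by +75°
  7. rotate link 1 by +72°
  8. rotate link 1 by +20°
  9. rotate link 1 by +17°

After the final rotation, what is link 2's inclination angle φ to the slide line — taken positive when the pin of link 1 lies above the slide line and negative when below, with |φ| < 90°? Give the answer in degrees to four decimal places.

geometry: r = 40 mm, L = 225 mm, e = 16 mm; θ starts at 0°
rotate link 1 by +82°: θ ← 0° +82° = 82°
rotate link 1 by -53°: θ ← 82° -53° = 29°
rotate link 1 by -38°: θ ← 29° -38° = -9°
rotate link 1 by +12°: θ ← -9° +12° = 3°
rotate link 1 by +75°: θ ← 3° +75° = 78°
rotate link 1 by +72°: θ ← 78° +72° = 150°
rotate link 1 by +20°: θ ← 150° +20° = 170°
rotate link 1 by +17°: θ ← 170° +17° = 187°
h = r sin θ − e = -4.874774 − 16 = -20.874774
sin φ = h / L = -20.874774 / 225 = -0.09277677
φ = arcsin(-0.09277677) = -5.323373°

-5.3234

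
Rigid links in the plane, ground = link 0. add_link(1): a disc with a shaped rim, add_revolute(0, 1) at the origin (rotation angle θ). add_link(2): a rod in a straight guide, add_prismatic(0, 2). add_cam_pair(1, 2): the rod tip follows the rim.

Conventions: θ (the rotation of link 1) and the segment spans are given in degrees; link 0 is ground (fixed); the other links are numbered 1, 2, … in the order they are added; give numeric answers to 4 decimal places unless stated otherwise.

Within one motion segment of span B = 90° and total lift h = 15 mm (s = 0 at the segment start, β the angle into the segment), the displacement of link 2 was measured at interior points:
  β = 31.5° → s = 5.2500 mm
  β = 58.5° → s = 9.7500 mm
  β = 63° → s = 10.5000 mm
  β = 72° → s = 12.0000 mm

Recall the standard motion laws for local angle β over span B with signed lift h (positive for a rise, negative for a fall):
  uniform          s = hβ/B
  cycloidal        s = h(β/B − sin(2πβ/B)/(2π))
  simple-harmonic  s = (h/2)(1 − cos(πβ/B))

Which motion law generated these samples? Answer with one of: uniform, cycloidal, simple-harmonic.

candidates at β/B = r: uniform s = h·r (linear in β); cycloidal s = h·(r − sin(2πr)/(2π)); simple-harmonic s = (h/2)(1 − cos(πr))
β=31.5°: printed 5.2500 | uniform 5.2500, cycloidal 3.3186, simple-harmonic 4.0951
β=58.5°: printed 9.7500 | uniform 9.7500, cycloidal 11.6814, simple-harmonic 10.9049
β=63°: printed 10.5000 | uniform 10.5000, cycloidal 12.7705, simple-harmonic 11.9084
β=72°: printed 12.0000 | uniform 12.0000, cycloidal 14.2705, simple-harmonic 13.5676
only one law matches every sample → uniform

uniform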